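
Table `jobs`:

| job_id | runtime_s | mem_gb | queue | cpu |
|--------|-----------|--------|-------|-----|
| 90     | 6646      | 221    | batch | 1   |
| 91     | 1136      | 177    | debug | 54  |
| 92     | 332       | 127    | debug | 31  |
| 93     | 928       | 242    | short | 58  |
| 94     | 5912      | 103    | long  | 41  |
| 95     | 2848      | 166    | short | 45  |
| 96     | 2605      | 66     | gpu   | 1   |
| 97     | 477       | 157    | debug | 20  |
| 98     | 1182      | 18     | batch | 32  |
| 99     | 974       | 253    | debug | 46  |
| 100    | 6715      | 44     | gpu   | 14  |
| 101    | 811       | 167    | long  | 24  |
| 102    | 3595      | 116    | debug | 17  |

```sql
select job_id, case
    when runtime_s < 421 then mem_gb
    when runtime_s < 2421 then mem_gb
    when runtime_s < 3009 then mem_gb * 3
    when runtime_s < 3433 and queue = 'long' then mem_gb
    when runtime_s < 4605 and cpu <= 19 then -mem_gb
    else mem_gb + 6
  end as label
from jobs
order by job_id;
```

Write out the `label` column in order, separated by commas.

227, 177, 127, 242, 109, 498, 198, 157, 18, 253, 50, 167, -116

job_id=90: ELSE → 227
job_id=91: runtime_s < 2421 → 177
job_id=92: runtime_s < 421 → 127
job_id=93: runtime_s < 2421 → 242
job_id=94: ELSE → 109
job_id=95: runtime_s < 3009 → 498
job_id=96: runtime_s < 3009 → 198
job_id=97: runtime_s < 2421 → 157
job_id=98: runtime_s < 2421 → 18
job_id=99: runtime_s < 2421 → 253
job_id=100: ELSE → 50
job_id=101: runtime_s < 2421 → 167
job_id=102: runtime_s < 4605 and cpu <= 19 → -116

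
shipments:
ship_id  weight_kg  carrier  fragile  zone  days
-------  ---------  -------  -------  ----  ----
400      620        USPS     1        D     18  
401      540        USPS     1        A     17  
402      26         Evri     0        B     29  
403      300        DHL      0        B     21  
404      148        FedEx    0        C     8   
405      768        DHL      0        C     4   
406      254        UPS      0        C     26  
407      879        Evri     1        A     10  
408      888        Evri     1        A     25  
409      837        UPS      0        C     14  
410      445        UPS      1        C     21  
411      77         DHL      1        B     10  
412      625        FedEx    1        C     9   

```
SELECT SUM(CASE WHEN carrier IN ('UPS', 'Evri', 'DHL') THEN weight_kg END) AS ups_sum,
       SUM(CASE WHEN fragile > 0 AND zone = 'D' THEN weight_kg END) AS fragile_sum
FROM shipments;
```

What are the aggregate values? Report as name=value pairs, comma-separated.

ups_sum=4474, fragile_sum=620

[ups_sum: carrier IN ('UPS', 'Evri', 'DHL')]
ship_id=400: ✗
ship_id=401: ✗
ship_id=402: ✓ → 26
ship_id=403: ✓ → 300
ship_id=404: ✗
ship_id=405: ✓ → 768
ship_id=406: ✓ → 254
ship_id=407: ✓ → 879
ship_id=408: ✓ → 888
ship_id=409: ✓ → 837
ship_id=410: ✓ → 445
ship_id=411: ✓ → 77
ship_id=412: ✗
ups_sum = 26 + 300 + 768 + 254 + 879 + 888 + 837 + 445 + 77 = 4474
—
[fragile_sum: fragile > 0 AND zone = 'D']
ship_id=400: ✓ → 620
ship_id=401: ✗
ship_id=402: ✗
ship_id=403: ✗
ship_id=404: ✗
ship_id=405: ✗
ship_id=406: ✗
ship_id=407: ✗
ship_id=408: ✗
ship_id=409: ✗
ship_id=410: ✗
ship_id=411: ✗
ship_id=412: ✗
fragile_sum = 620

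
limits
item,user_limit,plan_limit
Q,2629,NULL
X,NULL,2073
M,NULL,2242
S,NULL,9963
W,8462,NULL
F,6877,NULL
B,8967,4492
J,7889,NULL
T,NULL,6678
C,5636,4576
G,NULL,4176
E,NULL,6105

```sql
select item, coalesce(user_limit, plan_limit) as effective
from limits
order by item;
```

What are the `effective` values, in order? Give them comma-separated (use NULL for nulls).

item=B: user_limit=8967 → 8967
item=C: user_limit=5636 → 5636
item=E: user_limit=NULL, plan_limit=6105 → 6105
item=F: user_limit=6877 → 6877
item=G: user_limit=NULL, plan_limit=4176 → 4176
item=J: user_limit=7889 → 7889
item=M: user_limit=NULL, plan_limit=2242 → 2242
item=Q: user_limit=2629 → 2629
item=S: user_limit=NULL, plan_limit=9963 → 9963
item=T: user_limit=NULL, plan_limit=6678 → 6678
item=W: user_limit=8462 → 8462
item=X: user_limit=NULL, plan_limit=2073 → 2073

8967, 5636, 6105, 6877, 4176, 7889, 2242, 2629, 9963, 6678, 8462, 2073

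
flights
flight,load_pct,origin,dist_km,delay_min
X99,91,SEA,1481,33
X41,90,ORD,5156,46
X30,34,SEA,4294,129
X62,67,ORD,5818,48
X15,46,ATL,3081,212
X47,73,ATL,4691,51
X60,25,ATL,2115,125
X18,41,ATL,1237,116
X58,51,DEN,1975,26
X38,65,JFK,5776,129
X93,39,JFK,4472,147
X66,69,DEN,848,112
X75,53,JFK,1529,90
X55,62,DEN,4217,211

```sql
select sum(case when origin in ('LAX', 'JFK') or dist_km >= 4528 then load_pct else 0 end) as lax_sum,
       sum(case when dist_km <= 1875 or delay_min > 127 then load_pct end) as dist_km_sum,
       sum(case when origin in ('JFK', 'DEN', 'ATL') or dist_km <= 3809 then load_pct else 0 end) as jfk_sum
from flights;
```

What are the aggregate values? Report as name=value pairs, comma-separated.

lax_sum=387, dist_km_sum=500, jfk_sum=615

[lax_sum: origin in ('LAX', 'JFK') or dist_km >= 4528]
flight=X99: ✗
flight=X41: ✓ → 90
flight=X30: ✗
flight=X62: ✓ → 67
flight=X15: ✗
flight=X47: ✓ → 73
flight=X60: ✗
flight=X18: ✗
flight=X58: ✗
flight=X38: ✓ → 65
flight=X93: ✓ → 39
flight=X66: ✗
flight=X75: ✓ → 53
flight=X55: ✗
lax_sum = 90 + 67 + 73 + 65 + 39 + 53 = 387
—
[dist_km_sum: dist_km <= 1875 or delay_min > 127]
flight=X99: ✓ → 91
flight=X41: ✗
flight=X30: ✓ → 34
flight=X62: ✗
flight=X15: ✓ → 46
flight=X47: ✗
flight=X60: ✗
flight=X18: ✓ → 41
flight=X58: ✗
flight=X38: ✓ → 65
flight=X93: ✓ → 39
flight=X66: ✓ → 69
flight=X75: ✓ → 53
flight=X55: ✓ → 62
dist_km_sum = 91 + 34 + 46 + 41 + 65 + 39 + 69 + 53 + 62 = 500
—
[jfk_sum: origin in ('JFK', 'DEN', 'ATL') or dist_km <= 3809]
flight=X99: ✓ → 91
flight=X41: ✗
flight=X30: ✗
flight=X62: ✗
flight=X15: ✓ → 46
flight=X47: ✓ → 73
flight=X60: ✓ → 25
flight=X18: ✓ → 41
flight=X58: ✓ → 51
flight=X38: ✓ → 65
flight=X93: ✓ → 39
flight=X66: ✓ → 69
flight=X75: ✓ → 53
flight=X55: ✓ → 62
jfk_sum = 91 + 46 + 73 + 25 + 41 + 51 + 65 + 39 + 69 + 53 + 62 = 615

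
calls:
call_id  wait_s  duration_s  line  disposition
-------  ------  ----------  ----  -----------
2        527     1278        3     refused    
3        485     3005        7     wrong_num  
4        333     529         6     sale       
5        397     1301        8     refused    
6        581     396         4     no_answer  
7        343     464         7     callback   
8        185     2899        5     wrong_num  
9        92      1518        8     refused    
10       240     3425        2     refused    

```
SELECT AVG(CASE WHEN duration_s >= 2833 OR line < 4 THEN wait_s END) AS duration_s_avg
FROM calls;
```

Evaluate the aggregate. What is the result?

359.25

call_id=2: ✓ → 527
call_id=3: ✓ → 485
call_id=4: ✗
call_id=5: ✗
call_id=6: ✗
call_id=7: ✗
call_id=8: ✓ → 185
call_id=9: ✗
call_id=10: ✓ → 240
duration_s_avg = (527 + 485 + 185 + 240) / 4 = 359.25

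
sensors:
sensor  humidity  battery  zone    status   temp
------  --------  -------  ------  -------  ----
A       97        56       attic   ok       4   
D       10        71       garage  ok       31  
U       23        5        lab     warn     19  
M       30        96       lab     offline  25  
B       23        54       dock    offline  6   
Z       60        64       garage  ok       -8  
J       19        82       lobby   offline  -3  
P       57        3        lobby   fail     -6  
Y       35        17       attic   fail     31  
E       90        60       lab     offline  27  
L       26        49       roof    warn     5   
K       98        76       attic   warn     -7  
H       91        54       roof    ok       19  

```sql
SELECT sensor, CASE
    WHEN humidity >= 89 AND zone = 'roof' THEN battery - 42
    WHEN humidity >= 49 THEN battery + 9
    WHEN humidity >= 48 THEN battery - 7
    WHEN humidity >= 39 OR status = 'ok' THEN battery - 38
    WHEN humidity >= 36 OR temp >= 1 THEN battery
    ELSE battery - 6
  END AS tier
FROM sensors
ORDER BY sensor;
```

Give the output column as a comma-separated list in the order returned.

65, 54, 33, 69, 12, 76, 85, 49, 96, 12, 5, 17, 73

sensor=A: humidity >= 49 → 65
sensor=B: humidity >= 36 OR temp >= 1 → 54
sensor=D: humidity >= 39 OR status = 'ok' → 33
sensor=E: humidity >= 49 → 69
sensor=H: humidity >= 89 AND zone = 'roof' → 12
sensor=J: ELSE → 76
sensor=K: humidity >= 49 → 85
sensor=L: humidity >= 36 OR temp >= 1 → 49
sensor=M: humidity >= 36 OR temp >= 1 → 96
sensor=P: humidity >= 49 → 12
sensor=U: humidity >= 36 OR temp >= 1 → 5
sensor=Y: humidity >= 36 OR temp >= 1 → 17
sensor=Z: humidity >= 49 → 73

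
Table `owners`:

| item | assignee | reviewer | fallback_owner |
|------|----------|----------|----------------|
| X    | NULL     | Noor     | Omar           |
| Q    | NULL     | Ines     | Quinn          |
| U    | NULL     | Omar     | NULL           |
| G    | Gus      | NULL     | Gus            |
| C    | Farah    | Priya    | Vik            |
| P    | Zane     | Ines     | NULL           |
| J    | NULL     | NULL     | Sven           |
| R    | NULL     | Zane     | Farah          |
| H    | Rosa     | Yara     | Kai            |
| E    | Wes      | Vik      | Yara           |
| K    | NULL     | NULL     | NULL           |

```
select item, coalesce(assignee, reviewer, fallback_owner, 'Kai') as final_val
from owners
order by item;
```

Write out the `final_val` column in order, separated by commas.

Farah, Wes, Gus, Rosa, Sven, Kai, Zane, Ines, Zane, Omar, Noor

item=C: assignee=Farah → Farah
item=E: assignee=Wes → Wes
item=G: assignee=Gus → Gus
item=H: assignee=Rosa → Rosa
item=J: assignee=NULL, reviewer=NULL, fallback_owner=Sven → Sven
item=K: assignee=NULL, reviewer=NULL, fallback_owner=NULL, → literal Kai → Kai
item=P: assignee=Zane → Zane
item=Q: assignee=NULL, reviewer=Ines → Ines
item=R: assignee=NULL, reviewer=Zane → Zane
item=U: assignee=NULL, reviewer=Omar → Omar
item=X: assignee=NULL, reviewer=Noor → Noor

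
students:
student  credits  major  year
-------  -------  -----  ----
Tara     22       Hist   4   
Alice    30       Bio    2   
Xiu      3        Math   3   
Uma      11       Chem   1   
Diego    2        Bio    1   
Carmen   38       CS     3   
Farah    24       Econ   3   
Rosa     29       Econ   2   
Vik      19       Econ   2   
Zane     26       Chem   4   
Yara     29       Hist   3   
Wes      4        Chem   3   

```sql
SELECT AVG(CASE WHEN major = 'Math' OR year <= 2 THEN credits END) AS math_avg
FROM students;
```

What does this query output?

15.6666666667

student=Tara: ✗
student=Alice: ✓ → 30
student=Xiu: ✓ → 3
student=Uma: ✓ → 11
student=Diego: ✓ → 2
student=Carmen: ✗
student=Farah: ✗
student=Rosa: ✓ → 29
student=Vik: ✓ → 19
student=Zane: ✗
student=Yara: ✗
student=Wes: ✗
math_avg = (30 + 3 + 11 + 2 + 29 + 19) / 6 = 15.6666666667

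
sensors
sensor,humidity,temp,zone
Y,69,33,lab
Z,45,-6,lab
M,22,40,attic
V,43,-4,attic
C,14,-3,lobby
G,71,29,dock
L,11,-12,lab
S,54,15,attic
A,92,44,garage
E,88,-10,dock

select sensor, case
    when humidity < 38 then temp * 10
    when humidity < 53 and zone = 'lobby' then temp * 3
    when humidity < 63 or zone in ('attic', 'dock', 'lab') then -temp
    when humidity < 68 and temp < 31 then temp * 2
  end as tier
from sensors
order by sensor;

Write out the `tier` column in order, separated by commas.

NULL, -30, 10, -29, -120, 400, -15, 4, -33, 6

sensor=A: (no match → NULL) → NULL
sensor=C: humidity < 38 → -30
sensor=E: humidity < 63 or zone in ('attic', 'dock', 'lab') → 10
sensor=G: humidity < 63 or zone in ('attic', 'dock', 'lab') → -29
sensor=L: humidity < 38 → -120
sensor=M: humidity < 38 → 400
sensor=S: humidity < 63 or zone in ('attic', 'dock', 'lab') → -15
sensor=V: humidity < 63 or zone in ('attic', 'dock', 'lab') → 4
sensor=Y: humidity < 63 or zone in ('attic', 'dock', 'lab') → -33
sensor=Z: humidity < 63 or zone in ('attic', 'dock', 'lab') → 6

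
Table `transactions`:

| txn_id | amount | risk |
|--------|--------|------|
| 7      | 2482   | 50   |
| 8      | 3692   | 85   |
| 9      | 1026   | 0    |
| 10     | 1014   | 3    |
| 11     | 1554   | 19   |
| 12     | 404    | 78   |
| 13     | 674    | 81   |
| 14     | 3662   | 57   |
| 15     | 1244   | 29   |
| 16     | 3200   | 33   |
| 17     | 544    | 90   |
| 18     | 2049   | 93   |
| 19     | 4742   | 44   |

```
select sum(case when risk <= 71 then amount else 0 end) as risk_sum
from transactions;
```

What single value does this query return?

18924

txn_id=7: ✓ → 2482
txn_id=8: ✗
txn_id=9: ✓ → 1026
txn_id=10: ✓ → 1014
txn_id=11: ✓ → 1554
txn_id=12: ✗
txn_id=13: ✗
txn_id=14: ✓ → 3662
txn_id=15: ✓ → 1244
txn_id=16: ✓ → 3200
txn_id=17: ✗
txn_id=18: ✗
txn_id=19: ✓ → 4742
risk_sum = 2482 + 1026 + 1014 + 1554 + 3662 + 1244 + 3200 + 4742 = 18924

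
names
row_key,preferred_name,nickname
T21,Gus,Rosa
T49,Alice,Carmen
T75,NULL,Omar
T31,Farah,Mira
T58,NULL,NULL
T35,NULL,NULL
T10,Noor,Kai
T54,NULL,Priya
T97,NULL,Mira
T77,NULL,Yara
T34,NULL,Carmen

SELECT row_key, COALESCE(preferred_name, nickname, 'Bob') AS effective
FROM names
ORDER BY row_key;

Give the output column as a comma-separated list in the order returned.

Noor, Gus, Farah, Carmen, Bob, Alice, Priya, Bob, Omar, Yara, Mira

row_key=T10: preferred_name=Noor → Noor
row_key=T21: preferred_name=Gus → Gus
row_key=T31: preferred_name=Farah → Farah
row_key=T34: preferred_name=NULL, nickname=Carmen → Carmen
row_key=T35: preferred_name=NULL, nickname=NULL, → literal Bob → Bob
row_key=T49: preferred_name=Alice → Alice
row_key=T54: preferred_name=NULL, nickname=Priya → Priya
row_key=T58: preferred_name=NULL, nickname=NULL, → literal Bob → Bob
row_key=T75: preferred_name=NULL, nickname=Omar → Omar
row_key=T77: preferred_name=NULL, nickname=Yara → Yara
row_key=T97: preferred_name=NULL, nickname=Mira → Mira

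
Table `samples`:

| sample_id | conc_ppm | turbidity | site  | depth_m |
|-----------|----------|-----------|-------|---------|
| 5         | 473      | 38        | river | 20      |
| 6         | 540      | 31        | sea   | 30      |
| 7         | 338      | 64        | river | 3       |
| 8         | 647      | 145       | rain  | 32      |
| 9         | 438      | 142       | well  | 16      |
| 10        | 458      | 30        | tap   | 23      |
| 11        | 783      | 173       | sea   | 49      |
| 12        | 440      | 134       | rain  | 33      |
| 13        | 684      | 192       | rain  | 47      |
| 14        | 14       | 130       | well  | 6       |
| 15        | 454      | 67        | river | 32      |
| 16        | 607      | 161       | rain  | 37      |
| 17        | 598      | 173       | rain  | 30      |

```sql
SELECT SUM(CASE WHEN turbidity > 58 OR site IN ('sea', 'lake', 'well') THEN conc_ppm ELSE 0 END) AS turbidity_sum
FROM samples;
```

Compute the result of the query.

sample_id=5: ✗
sample_id=6: ✓ → 540
sample_id=7: ✓ → 338
sample_id=8: ✓ → 647
sample_id=9: ✓ → 438
sample_id=10: ✗
sample_id=11: ✓ → 783
sample_id=12: ✓ → 440
sample_id=13: ✓ → 684
sample_id=14: ✓ → 14
sample_id=15: ✓ → 454
sample_id=16: ✓ → 607
sample_id=17: ✓ → 598
turbidity_sum = 540 + 338 + 647 + 438 + 783 + 440 + 684 + 14 + 454 + 607 + 598 = 5543

5543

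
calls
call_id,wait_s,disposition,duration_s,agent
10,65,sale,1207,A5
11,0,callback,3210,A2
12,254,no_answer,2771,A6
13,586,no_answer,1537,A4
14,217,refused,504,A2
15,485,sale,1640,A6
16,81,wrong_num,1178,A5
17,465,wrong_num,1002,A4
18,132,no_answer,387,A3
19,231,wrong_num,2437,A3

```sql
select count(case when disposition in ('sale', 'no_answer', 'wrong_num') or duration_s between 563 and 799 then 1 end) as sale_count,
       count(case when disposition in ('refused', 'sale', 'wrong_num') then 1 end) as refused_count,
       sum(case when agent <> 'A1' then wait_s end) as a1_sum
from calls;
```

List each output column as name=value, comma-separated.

[sale_count: disposition in ('sale', 'no_answer', 'wrong_num') or duration_s between 563 and 799]
call_id=10: ✓ → 1
call_id=11: ✗
call_id=12: ✓ → 1
call_id=13: ✓ → 1
call_id=14: ✗
call_id=15: ✓ → 1
call_id=16: ✓ → 1
call_id=17: ✓ → 1
call_id=18: ✓ → 1
call_id=19: ✓ → 1
sale_count = COUNT(1, 1, 1, 1, 1, 1, 1, 1) = 8
—
[refused_count: disposition in ('refused', 'sale', 'wrong_num')]
call_id=10: ✓ → 1
call_id=11: ✗
call_id=12: ✗
call_id=13: ✗
call_id=14: ✓ → 1
call_id=15: ✓ → 1
call_id=16: ✓ → 1
call_id=17: ✓ → 1
call_id=18: ✗
call_id=19: ✓ → 1
refused_count = COUNT(1, 1, 1, 1, 1, 1) = 6
—
[a1_sum: agent <> 'A1']
call_id=10: ✓ → 65
call_id=11: ✓ → 0
call_id=12: ✓ → 254
call_id=13: ✓ → 586
call_id=14: ✓ → 217
call_id=15: ✓ → 485
call_id=16: ✓ → 81
call_id=17: ✓ → 465
call_id=18: ✓ → 132
call_id=19: ✓ → 231
a1_sum = 65 + 254 + 586 + 217 + 485 + 81 + 465 + 132 + 231 = 2516

sale_count=8, refused_count=6, a1_sum=2516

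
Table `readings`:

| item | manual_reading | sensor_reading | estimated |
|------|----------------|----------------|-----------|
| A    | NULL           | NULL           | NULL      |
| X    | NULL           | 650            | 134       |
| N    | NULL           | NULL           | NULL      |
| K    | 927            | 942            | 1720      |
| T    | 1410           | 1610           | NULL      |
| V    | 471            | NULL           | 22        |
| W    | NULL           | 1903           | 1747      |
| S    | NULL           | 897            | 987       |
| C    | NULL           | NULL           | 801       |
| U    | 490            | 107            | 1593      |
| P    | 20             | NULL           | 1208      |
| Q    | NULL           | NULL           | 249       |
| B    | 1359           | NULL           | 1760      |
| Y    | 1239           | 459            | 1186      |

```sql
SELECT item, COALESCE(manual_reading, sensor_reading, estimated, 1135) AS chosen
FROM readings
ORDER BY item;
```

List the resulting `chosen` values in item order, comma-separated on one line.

item=A: manual_reading=NULL, sensor_reading=NULL, estimated=NULL, → literal 1135 → 1135
item=B: manual_reading=1359 → 1359
item=C: manual_reading=NULL, sensor_reading=NULL, estimated=801 → 801
item=K: manual_reading=927 → 927
item=N: manual_reading=NULL, sensor_reading=NULL, estimated=NULL, → literal 1135 → 1135
item=P: manual_reading=20 → 20
item=Q: manual_reading=NULL, sensor_reading=NULL, estimated=249 → 249
item=S: manual_reading=NULL, sensor_reading=897 → 897
item=T: manual_reading=1410 → 1410
item=U: manual_reading=490 → 490
item=V: manual_reading=471 → 471
item=W: manual_reading=NULL, sensor_reading=1903 → 1903
item=X: manual_reading=NULL, sensor_reading=650 → 650
item=Y: manual_reading=1239 → 1239

1135, 1359, 801, 927, 1135, 20, 249, 897, 1410, 490, 471, 1903, 650, 1239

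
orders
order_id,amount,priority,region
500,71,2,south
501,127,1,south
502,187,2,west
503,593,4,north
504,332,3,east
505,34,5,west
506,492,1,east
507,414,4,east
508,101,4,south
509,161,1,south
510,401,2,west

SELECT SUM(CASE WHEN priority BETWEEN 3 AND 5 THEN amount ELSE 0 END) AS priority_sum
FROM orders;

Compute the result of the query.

order_id=500: ✗
order_id=501: ✗
order_id=502: ✗
order_id=503: ✓ → 593
order_id=504: ✓ → 332
order_id=505: ✓ → 34
order_id=506: ✗
order_id=507: ✓ → 414
order_id=508: ✓ → 101
order_id=509: ✗
order_id=510: ✗
priority_sum = 593 + 332 + 34 + 414 + 101 = 1474

1474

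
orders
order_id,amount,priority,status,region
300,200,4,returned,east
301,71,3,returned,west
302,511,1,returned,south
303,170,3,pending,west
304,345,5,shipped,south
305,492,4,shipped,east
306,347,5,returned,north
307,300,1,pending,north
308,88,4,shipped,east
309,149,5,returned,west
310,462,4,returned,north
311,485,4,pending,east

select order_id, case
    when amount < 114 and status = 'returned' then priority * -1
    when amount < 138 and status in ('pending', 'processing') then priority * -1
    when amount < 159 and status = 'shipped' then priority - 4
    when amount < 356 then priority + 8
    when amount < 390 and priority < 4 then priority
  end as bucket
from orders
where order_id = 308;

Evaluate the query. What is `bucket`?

0

order_id = 308: amount=88, priority=4, status=shipped, region=east.
amount < 114 and status = 'returned' → false
amount < 138 and status in ('pending', 'processing') → false
amount < 159 and status = 'shipped' → true → 0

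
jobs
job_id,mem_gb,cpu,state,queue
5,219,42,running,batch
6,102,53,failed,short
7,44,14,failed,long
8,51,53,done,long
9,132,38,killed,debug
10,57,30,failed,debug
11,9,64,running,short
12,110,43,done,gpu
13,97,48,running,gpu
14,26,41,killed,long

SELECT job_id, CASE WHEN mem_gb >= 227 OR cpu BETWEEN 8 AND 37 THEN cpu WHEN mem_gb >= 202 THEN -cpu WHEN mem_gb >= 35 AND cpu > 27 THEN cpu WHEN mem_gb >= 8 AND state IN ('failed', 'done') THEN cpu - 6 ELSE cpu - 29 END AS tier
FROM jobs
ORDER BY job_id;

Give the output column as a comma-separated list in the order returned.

-42, 53, 14, 53, 38, 30, 35, 43, 48, 12

job_id=5: mem_gb >= 202 → -42
job_id=6: mem_gb >= 35 AND cpu > 27 → 53
job_id=7: mem_gb >= 227 OR cpu BETWEEN 8 AND 37 → 14
job_id=8: mem_gb >= 35 AND cpu > 27 → 53
job_id=9: mem_gb >= 35 AND cpu > 27 → 38
job_id=10: mem_gb >= 227 OR cpu BETWEEN 8 AND 37 → 30
job_id=11: ELSE → 35
job_id=12: mem_gb >= 35 AND cpu > 27 → 43
job_id=13: mem_gb >= 35 AND cpu > 27 → 48
job_id=14: ELSE → 12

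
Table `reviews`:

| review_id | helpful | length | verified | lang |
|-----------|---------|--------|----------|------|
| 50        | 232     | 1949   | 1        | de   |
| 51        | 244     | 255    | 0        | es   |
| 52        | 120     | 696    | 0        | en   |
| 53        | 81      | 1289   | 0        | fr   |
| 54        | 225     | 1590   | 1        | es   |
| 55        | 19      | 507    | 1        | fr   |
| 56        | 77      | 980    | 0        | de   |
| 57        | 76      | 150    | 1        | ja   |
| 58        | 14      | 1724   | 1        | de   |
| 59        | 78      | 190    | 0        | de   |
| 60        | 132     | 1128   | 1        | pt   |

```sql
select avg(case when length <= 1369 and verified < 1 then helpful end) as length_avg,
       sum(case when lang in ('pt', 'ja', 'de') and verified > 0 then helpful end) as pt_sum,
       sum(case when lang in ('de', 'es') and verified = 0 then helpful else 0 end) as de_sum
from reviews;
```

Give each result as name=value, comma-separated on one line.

length_avg=120, pt_sum=454, de_sum=399

[length_avg: length <= 1369 and verified < 1]
review_id=50: ✗
review_id=51: ✓ → 244
review_id=52: ✓ → 120
review_id=53: ✓ → 81
review_id=54: ✗
review_id=55: ✗
review_id=56: ✓ → 77
review_id=57: ✗
review_id=58: ✗
review_id=59: ✓ → 78
review_id=60: ✗
length_avg = (244 + 120 + 81 + 77 + 78) / 5 = 120
—
[pt_sum: lang in ('pt', 'ja', 'de') and verified > 0]
review_id=50: ✓ → 232
review_id=51: ✗
review_id=52: ✗
review_id=53: ✗
review_id=54: ✗
review_id=55: ✗
review_id=56: ✗
review_id=57: ✓ → 76
review_id=58: ✓ → 14
review_id=59: ✗
review_id=60: ✓ → 132
pt_sum = 232 + 76 + 14 + 132 = 454
—
[de_sum: lang in ('de', 'es') and verified = 0]
review_id=50: ✗
review_id=51: ✓ → 244
review_id=52: ✗
review_id=53: ✗
review_id=54: ✗
review_id=55: ✗
review_id=56: ✓ → 77
review_id=57: ✗
review_id=58: ✗
review_id=59: ✓ → 78
review_id=60: ✗
de_sum = 244 + 77 + 78 = 399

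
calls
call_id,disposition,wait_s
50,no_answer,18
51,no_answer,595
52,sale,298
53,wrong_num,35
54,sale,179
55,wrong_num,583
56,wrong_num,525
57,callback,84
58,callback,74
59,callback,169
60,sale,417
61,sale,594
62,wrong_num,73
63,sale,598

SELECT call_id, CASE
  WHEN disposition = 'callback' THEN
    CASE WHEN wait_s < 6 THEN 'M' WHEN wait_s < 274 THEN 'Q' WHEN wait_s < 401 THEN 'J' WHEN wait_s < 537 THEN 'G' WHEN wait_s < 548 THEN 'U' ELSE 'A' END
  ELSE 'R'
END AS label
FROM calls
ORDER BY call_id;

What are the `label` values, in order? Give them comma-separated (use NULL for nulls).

call_id=50: disposition='no_answer' → outer ELSE → R
call_id=51: disposition='no_answer' → outer ELSE → R
call_id=52: disposition='sale' → outer ELSE → R
call_id=53: disposition='wrong_num' → outer ELSE → R
call_id=54: disposition='sale' → outer ELSE → R
call_id=55: disposition='wrong_num' → outer ELSE → R
call_id=56: disposition='wrong_num' → outer ELSE → R
call_id=57: disposition='callback' → inner[wait_s < 274] → Q
call_id=58: disposition='callback' → inner[wait_s < 274] → Q
call_id=59: disposition='callback' → inner[wait_s < 274] → Q
call_id=60: disposition='sale' → outer ELSE → R
call_id=61: disposition='sale' → outer ELSE → R
call_id=62: disposition='wrong_num' → outer ELSE → R
call_id=63: disposition='sale' → outer ELSE → R

R, R, R, R, R, R, R, Q, Q, Q, R, R, R, R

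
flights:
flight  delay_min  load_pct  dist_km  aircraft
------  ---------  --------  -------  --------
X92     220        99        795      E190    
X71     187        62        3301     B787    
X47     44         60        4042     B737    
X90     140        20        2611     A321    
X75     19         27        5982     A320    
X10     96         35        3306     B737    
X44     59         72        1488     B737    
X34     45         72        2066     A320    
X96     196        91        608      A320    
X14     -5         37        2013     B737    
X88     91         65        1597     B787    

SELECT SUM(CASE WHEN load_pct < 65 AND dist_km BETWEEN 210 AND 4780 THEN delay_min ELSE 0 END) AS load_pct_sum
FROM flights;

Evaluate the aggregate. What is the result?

462

flight=X92: ✗
flight=X71: ✓ → 187
flight=X47: ✓ → 44
flight=X90: ✓ → 140
flight=X75: ✗
flight=X10: ✓ → 96
flight=X44: ✗
flight=X34: ✗
flight=X96: ✗
flight=X14: ✓ → -5
flight=X88: ✗
load_pct_sum = 187 + 44 + 140 + 96 + -5 = 462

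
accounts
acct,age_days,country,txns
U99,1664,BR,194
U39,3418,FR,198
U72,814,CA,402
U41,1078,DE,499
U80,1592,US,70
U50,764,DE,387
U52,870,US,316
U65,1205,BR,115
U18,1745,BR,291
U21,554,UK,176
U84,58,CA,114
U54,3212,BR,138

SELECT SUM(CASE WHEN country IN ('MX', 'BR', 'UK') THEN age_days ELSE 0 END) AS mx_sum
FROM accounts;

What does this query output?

8380

acct=U99: ✓ → 1664
acct=U39: ✗
acct=U72: ✗
acct=U41: ✗
acct=U80: ✗
acct=U50: ✗
acct=U52: ✗
acct=U65: ✓ → 1205
acct=U18: ✓ → 1745
acct=U21: ✓ → 554
acct=U84: ✗
acct=U54: ✓ → 3212
mx_sum = 1664 + 1205 + 1745 + 554 + 3212 = 8380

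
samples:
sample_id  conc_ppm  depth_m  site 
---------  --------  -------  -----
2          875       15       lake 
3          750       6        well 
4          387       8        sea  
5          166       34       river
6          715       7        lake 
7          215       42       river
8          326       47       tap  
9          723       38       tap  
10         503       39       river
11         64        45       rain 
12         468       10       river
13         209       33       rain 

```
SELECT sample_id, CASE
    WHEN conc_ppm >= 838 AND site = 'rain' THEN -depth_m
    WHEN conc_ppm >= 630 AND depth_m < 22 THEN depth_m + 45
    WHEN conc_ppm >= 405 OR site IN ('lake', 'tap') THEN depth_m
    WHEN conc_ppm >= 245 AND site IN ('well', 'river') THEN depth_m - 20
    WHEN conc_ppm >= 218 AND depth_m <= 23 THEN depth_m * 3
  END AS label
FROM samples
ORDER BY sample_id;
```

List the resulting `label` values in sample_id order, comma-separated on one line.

60, 51, 24, NULL, 52, NULL, 47, 38, 39, NULL, 10, NULL

sample_id=2: conc_ppm >= 630 AND depth_m < 22 → 60
sample_id=3: conc_ppm >= 630 AND depth_m < 22 → 51
sample_id=4: conc_ppm >= 218 AND depth_m <= 23 → 24
sample_id=5: (no match → NULL) → NULL
sample_id=6: conc_ppm >= 630 AND depth_m < 22 → 52
sample_id=7: (no match → NULL) → NULL
sample_id=8: conc_ppm >= 405 OR site IN ('lake', 'tap') → 47
sample_id=9: conc_ppm >= 405 OR site IN ('lake', 'tap') → 38
sample_id=10: conc_ppm >= 405 OR site IN ('lake', 'tap') → 39
sample_id=11: (no match → NULL) → NULL
sample_id=12: conc_ppm >= 405 OR site IN ('lake', 'tap') → 10
sample_id=13: (no match → NULL) → NULL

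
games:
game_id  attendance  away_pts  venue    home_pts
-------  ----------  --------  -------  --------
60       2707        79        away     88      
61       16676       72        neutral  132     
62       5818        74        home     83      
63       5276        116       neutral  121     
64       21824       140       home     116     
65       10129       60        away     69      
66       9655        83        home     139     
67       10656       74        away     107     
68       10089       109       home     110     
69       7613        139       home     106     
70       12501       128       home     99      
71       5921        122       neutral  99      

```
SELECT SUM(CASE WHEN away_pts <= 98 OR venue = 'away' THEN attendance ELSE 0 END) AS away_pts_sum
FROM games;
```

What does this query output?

55641

game_id=60: ✓ → 2707
game_id=61: ✓ → 16676
game_id=62: ✓ → 5818
game_id=63: ✗
game_id=64: ✗
game_id=65: ✓ → 10129
game_id=66: ✓ → 9655
game_id=67: ✓ → 10656
game_id=68: ✗
game_id=69: ✗
game_id=70: ✗
game_id=71: ✗
away_pts_sum = 2707 + 16676 + 5818 + 10129 + 9655 + 10656 = 55641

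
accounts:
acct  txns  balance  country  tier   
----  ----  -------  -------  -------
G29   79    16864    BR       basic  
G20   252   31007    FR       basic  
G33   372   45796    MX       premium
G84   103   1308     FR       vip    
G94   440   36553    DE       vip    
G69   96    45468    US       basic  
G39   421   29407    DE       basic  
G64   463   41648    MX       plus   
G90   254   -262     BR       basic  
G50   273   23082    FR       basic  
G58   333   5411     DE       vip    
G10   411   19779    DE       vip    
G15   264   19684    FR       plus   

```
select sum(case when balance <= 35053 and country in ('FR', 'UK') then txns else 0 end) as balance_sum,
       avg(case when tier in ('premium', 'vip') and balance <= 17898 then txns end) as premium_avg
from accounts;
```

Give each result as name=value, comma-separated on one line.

[balance_sum: balance <= 35053 and country in ('FR', 'UK')]
acct=G29: ✗
acct=G20: ✓ → 252
acct=G33: ✗
acct=G84: ✓ → 103
acct=G94: ✗
acct=G69: ✗
acct=G39: ✗
acct=G64: ✗
acct=G90: ✗
acct=G50: ✓ → 273
acct=G58: ✗
acct=G10: ✗
acct=G15: ✓ → 264
balance_sum = 252 + 103 + 273 + 264 = 892
—
[premium_avg: tier in ('premium', 'vip') and balance <= 17898]
acct=G29: ✗
acct=G20: ✗
acct=G33: ✗
acct=G84: ✓ → 103
acct=G94: ✗
acct=G69: ✗
acct=G39: ✗
acct=G64: ✗
acct=G90: ✗
acct=G50: ✗
acct=G58: ✓ → 333
acct=G10: ✗
acct=G15: ✗
premium_avg = (103 + 333) / 2 = 218

balance_sum=892, premium_avg=218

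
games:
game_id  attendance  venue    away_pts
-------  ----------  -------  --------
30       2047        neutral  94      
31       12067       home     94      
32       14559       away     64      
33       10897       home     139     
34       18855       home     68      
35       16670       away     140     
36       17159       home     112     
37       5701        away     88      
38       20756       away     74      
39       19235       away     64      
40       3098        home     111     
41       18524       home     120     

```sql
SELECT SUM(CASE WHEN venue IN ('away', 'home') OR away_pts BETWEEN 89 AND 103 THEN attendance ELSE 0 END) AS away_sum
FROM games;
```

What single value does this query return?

game_id=30: ✓ → 2047
game_id=31: ✓ → 12067
game_id=32: ✓ → 14559
game_id=33: ✓ → 10897
game_id=34: ✓ → 18855
game_id=35: ✓ → 16670
game_id=36: ✓ → 17159
game_id=37: ✓ → 5701
game_id=38: ✓ → 20756
game_id=39: ✓ → 19235
game_id=40: ✓ → 3098
game_id=41: ✓ → 18524
away_sum = 2047 + 12067 + 14559 + 10897 + 18855 + 16670 + 17159 + 5701 + 20756 + 19235 + 3098 + 18524 = 159568

159568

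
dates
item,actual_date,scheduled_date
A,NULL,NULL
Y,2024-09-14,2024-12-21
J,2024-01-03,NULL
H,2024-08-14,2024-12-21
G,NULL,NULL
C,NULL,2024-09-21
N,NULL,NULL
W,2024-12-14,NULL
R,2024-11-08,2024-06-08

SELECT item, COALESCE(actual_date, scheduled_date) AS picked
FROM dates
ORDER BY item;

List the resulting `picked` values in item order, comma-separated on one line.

item=A: actual_date=NULL, scheduled_date=NULL (all NULL) → NULL
item=C: actual_date=NULL, scheduled_date=2024-09-21 → 2024-09-21
item=G: actual_date=NULL, scheduled_date=NULL (all NULL) → NULL
item=H: actual_date=2024-08-14 → 2024-08-14
item=J: actual_date=2024-01-03 → 2024-01-03
item=N: actual_date=NULL, scheduled_date=NULL (all NULL) → NULL
item=R: actual_date=2024-11-08 → 2024-11-08
item=W: actual_date=2024-12-14 → 2024-12-14
item=Y: actual_date=2024-09-14 → 2024-09-14

NULL, 2024-09-21, NULL, 2024-08-14, 2024-01-03, NULL, 2024-11-08, 2024-12-14, 2024-09-14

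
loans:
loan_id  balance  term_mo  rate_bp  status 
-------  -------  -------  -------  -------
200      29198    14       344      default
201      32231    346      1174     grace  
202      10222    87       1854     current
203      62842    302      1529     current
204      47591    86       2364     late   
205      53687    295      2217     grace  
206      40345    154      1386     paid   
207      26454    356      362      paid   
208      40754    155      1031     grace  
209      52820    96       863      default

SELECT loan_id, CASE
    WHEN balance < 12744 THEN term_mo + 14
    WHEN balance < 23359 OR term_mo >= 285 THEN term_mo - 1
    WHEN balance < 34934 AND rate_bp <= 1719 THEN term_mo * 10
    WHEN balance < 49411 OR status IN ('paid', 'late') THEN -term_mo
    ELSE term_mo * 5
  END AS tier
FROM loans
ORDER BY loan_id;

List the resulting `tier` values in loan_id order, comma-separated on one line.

loan_id=200: balance < 34934 AND rate_bp <= 1719 → 140
loan_id=201: balance < 23359 OR term_mo >= 285 → 345
loan_id=202: balance < 12744 → 101
loan_id=203: balance < 23359 OR term_mo >= 285 → 301
loan_id=204: balance < 49411 OR status IN ('paid', 'late') → -86
loan_id=205: balance < 23359 OR term_mo >= 285 → 294
loan_id=206: balance < 49411 OR status IN ('paid', 'late') → -154
loan_id=207: balance < 23359 OR term_mo >= 285 → 355
loan_id=208: balance < 49411 OR status IN ('paid', 'late') → -155
loan_id=209: ELSE → 480

140, 345, 101, 301, -86, 294, -154, 355, -155, 480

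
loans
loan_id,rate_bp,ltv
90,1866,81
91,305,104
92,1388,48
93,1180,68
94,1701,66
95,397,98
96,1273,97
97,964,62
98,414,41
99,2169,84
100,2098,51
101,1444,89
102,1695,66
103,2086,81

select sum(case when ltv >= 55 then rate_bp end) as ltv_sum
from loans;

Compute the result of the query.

15080

loan_id=90: ✓ → 1866
loan_id=91: ✓ → 305
loan_id=92: ✗
loan_id=93: ✓ → 1180
loan_id=94: ✓ → 1701
loan_id=95: ✓ → 397
loan_id=96: ✓ → 1273
loan_id=97: ✓ → 964
loan_id=98: ✗
loan_id=99: ✓ → 2169
loan_id=100: ✗
loan_id=101: ✓ → 1444
loan_id=102: ✓ → 1695
loan_id=103: ✓ → 2086
ltv_sum = 1866 + 305 + 1180 + 1701 + 397 + 1273 + 964 + 2169 + 1444 + 1695 + 2086 = 15080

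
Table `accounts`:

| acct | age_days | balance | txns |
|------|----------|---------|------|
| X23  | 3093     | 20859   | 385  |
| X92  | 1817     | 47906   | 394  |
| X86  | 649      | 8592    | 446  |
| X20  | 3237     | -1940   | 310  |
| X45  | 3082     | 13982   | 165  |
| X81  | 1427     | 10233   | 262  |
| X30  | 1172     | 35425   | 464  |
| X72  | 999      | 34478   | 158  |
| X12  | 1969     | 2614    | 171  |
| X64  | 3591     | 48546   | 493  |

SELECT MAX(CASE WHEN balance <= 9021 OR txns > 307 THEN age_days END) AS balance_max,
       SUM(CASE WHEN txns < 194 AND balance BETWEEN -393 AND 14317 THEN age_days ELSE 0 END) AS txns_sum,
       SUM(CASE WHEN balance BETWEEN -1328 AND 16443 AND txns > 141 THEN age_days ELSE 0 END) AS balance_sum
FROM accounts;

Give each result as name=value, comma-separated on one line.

[balance_max: balance <= 9021 OR txns > 307]
acct=X23: ✓ → 3093
acct=X92: ✓ → 1817
acct=X86: ✓ → 649
acct=X20: ✓ → 3237
acct=X45: ✗
acct=X81: ✗
acct=X30: ✓ → 1172
acct=X72: ✗
acct=X12: ✓ → 1969
acct=X64: ✓ → 3591
balance_max = MAX(3093, 1817, 649, 3237, 1172, 1969, 3591) = 3591
—
[txns_sum: txns < 194 AND balance BETWEEN -393 AND 14317]
acct=X23: ✗
acct=X92: ✗
acct=X86: ✗
acct=X20: ✗
acct=X45: ✓ → 3082
acct=X81: ✗
acct=X30: ✗
acct=X72: ✗
acct=X12: ✓ → 1969
acct=X64: ✗
txns_sum = 3082 + 1969 = 5051
—
[balance_sum: balance BETWEEN -1328 AND 16443 AND txns > 141]
acct=X23: ✗
acct=X92: ✗
acct=X86: ✓ → 649
acct=X20: ✗
acct=X45: ✓ → 3082
acct=X81: ✓ → 1427
acct=X30: ✗
acct=X72: ✗
acct=X12: ✓ → 1969
acct=X64: ✗
balance_sum = 649 + 3082 + 1427 + 1969 = 7127

balance_max=3591, txns_sum=5051, balance_sum=7127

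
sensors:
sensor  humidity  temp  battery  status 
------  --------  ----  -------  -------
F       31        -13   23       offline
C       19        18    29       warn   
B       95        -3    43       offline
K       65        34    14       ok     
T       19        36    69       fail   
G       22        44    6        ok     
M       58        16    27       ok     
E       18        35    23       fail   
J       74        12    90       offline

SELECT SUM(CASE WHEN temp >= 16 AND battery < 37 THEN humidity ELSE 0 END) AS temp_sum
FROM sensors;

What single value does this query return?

sensor=F: ✗
sensor=C: ✓ → 19
sensor=B: ✗
sensor=K: ✓ → 65
sensor=T: ✗
sensor=G: ✓ → 22
sensor=M: ✓ → 58
sensor=E: ✓ → 18
sensor=J: ✗
temp_sum = 19 + 65 + 22 + 58 + 18 = 182

182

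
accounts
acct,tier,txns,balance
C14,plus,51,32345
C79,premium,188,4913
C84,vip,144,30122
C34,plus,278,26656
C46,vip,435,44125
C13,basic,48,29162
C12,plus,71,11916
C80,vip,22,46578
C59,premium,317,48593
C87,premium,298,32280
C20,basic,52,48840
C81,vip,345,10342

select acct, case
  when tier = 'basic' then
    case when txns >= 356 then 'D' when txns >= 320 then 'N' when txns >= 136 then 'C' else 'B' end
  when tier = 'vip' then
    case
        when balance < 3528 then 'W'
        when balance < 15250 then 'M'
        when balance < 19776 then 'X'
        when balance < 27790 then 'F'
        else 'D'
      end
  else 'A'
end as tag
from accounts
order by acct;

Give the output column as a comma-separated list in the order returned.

acct=C12: tier='plus' → outer ELSE → A
acct=C13: tier='basic' → inner[ELSE] → B
acct=C14: tier='plus' → outer ELSE → A
acct=C20: tier='basic' → inner[ELSE] → B
acct=C34: tier='plus' → outer ELSE → A
acct=C46: tier='vip' → inner[ELSE] → D
acct=C59: tier='premium' → outer ELSE → A
acct=C79: tier='premium' → outer ELSE → A
acct=C80: tier='vip' → inner[ELSE] → D
acct=C81: tier='vip' → inner[balance < 15250] → M
acct=C84: tier='vip' → inner[ELSE] → D
acct=C87: tier='premium' → outer ELSE → A

A, B, A, B, A, D, A, A, D, M, D, A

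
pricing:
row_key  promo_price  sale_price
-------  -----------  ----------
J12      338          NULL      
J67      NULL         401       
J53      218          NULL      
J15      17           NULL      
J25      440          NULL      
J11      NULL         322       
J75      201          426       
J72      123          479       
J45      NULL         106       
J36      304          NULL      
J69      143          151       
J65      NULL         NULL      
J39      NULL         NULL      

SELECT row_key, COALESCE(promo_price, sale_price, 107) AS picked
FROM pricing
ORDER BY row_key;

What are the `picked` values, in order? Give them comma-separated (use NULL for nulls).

row_key=J11: promo_price=NULL, sale_price=322 → 322
row_key=J12: promo_price=338 → 338
row_key=J15: promo_price=17 → 17
row_key=J25: promo_price=440 → 440
row_key=J36: promo_price=304 → 304
row_key=J39: promo_price=NULL, sale_price=NULL, → literal 107 → 107
row_key=J45: promo_price=NULL, sale_price=106 → 106
row_key=J53: promo_price=218 → 218
row_key=J65: promo_price=NULL, sale_price=NULL, → literal 107 → 107
row_key=J67: promo_price=NULL, sale_price=401 → 401
row_key=J69: promo_price=143 → 143
row_key=J72: promo_price=123 → 123
row_key=J75: promo_price=201 → 201

322, 338, 17, 440, 304, 107, 106, 218, 107, 401, 143, 123, 201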